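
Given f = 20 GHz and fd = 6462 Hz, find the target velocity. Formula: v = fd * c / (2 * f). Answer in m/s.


v = 6462 * 3e8 / (2 * 20000000000.0) = 48.5 m/s

48.5 m/s


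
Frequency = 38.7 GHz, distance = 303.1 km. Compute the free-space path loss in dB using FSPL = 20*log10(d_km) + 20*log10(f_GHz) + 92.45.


20*log10(303.1) = 49.63
20*log10(38.7) = 31.75
FSPL = 173.8 dB

173.8 dB


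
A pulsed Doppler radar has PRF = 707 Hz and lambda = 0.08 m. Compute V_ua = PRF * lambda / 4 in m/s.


V_ua = 707 * 0.08 / 4 = 14.1 m/s

14.1 m/s


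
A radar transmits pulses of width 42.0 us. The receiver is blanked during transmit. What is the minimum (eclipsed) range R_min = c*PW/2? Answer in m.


R_min = 3e8 * 42.0e-6 / 2 = 6300.0 m

6300.0 m


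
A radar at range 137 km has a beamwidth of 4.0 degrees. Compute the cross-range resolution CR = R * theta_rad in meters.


BW_rad = 0.06981317
CR = 137000 * 0.06981317 = 9564.4 m

9564.4 m


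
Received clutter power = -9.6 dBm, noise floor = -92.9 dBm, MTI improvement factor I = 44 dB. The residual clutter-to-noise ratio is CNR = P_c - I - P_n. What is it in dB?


CNR = -9.6 - 44 - (-92.9) = 39.3 dB

39.3 dB


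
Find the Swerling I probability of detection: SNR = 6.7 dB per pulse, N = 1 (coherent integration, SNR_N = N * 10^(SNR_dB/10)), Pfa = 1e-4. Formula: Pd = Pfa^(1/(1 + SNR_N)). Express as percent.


SNR_lin = 10^(6.7/10) = 4.67735
SNR_N = 1 * 4.67735 = 4.67735
1/(1 + SNR_N) = 1/5.67735 = 0.1761385
Pd = (1e-4)^0.1761385 = 0.19744
Pd = 19.7%

19.7%


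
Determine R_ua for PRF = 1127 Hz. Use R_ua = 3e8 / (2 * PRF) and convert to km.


R_ua = 3e8 / (2 * 1127) = 133096.7 m = 133.1 km

133.1 km


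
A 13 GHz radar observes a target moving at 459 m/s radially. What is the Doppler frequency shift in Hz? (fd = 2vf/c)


fd = 2 * 459 * 13000000000.0 / 3e8 = 39780.0 Hz

39780.0 Hz


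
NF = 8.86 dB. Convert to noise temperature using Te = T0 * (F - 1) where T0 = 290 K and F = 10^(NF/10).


NF_lin = 10^(8.86/10) = 7.691304
Te = 290 * (7.691304 - 1) = 1940.5 K

1940.5 K


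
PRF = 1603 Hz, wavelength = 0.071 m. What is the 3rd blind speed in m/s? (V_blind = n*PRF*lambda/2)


V_blind = 3 * 1603 * 0.071 / 2 = 170.7 m/s

170.7 m/s


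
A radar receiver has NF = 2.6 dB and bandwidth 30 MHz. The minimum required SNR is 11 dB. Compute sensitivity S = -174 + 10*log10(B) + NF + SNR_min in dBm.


10*log10(30000000.0) = 74.77
S = -174 + 74.77 + 2.6 + 11 = -85.6 dBm

-85.6 dBm


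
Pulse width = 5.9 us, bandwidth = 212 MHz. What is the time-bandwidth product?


TBP = 5.9 * 212 = 1250.8

1250.8


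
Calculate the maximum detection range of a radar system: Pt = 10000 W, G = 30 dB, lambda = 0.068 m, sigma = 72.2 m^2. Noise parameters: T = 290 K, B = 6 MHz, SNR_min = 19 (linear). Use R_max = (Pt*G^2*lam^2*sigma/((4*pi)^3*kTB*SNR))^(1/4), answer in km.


G_lin = 10^(30/10) = 1000.0
R^4 = 10000 * 1000.0^2 * 0.068^2 * 72.2 / ((4*pi)^3 * 1.38e-23 * 290 * 6000000.0 * 19)
R^4 = 3.6876e18 m^4
R_max = (3.6876e18)^(1/4) = 43821.4 m = 43.8 km

43.8 km


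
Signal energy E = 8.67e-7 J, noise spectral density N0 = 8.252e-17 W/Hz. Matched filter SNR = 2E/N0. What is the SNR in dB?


SNR_lin = 2 * 8.67e-7 / 8.252e-17 = 2.101e10
SNR_dB = 10*log10(2.101e10) = 103.2 dB

103.2 dB


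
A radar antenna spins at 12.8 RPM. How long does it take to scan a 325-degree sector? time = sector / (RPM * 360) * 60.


t = 325 / (12.8 * 360) * 60 = 4.23 s

4.23 s


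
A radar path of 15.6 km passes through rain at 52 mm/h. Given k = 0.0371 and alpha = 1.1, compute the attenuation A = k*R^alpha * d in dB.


gamma = 0.0371 * 52^1.1 = 2.86403 dB/km
A = 2.86403 * 15.6 = 44.68 dB

44.68 dB


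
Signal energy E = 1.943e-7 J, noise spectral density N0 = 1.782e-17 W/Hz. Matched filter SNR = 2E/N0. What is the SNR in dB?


SNR_lin = 2 * 1.943e-7 / 1.782e-17 = 2.181e10
SNR_dB = 10*log10(2.181e10) = 103.4 dB

103.4 dB


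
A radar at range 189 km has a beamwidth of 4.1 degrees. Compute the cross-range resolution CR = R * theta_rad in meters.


BW_rad = 0.071558499
CR = 189000 * 0.071558499 = 13524.6 m

13524.6 m


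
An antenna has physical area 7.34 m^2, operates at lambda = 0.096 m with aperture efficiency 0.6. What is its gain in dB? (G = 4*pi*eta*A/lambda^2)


G_linear = 4*pi*0.6*7.34/0.096^2 = 6005.02
G_dB = 10*log10(6005.02) = 37.8 dB

37.8 dB


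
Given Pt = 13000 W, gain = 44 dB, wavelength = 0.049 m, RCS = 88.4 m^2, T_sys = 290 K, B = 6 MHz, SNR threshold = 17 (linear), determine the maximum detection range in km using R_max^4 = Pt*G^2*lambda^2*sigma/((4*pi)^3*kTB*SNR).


G_lin = 10^(44/10) = 25118.864315
R^4 = 13000 * 25118.864315^2 * 0.049^2 * 88.4 / ((4*pi)^3 * 1.38e-23 * 290 * 6000000.0 * 17)
R^4 = 2.14922e21 m^4
R_max = (2.14922e21)^(1/4) = 215313.0 m = 215.3 km

215.3 km


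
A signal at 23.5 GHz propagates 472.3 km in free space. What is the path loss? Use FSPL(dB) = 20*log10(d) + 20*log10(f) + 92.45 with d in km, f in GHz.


20*log10(472.3) = 53.48
20*log10(23.5) = 27.42
FSPL = 173.4 dB

173.4 dB


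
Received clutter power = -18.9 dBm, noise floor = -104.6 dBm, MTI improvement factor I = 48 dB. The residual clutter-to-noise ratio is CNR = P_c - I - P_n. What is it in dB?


CNR = -18.9 - 48 - (-104.6) = 37.7 dB

37.7 dB


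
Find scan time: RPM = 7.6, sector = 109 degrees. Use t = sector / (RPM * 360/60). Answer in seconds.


t = 109 / (7.6 * 360) * 60 = 2.39 s

2.39 s


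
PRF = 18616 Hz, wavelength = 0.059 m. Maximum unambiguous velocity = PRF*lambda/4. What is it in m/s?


V_ua = 18616 * 0.059 / 4 = 274.6 m/s

274.6 m/s


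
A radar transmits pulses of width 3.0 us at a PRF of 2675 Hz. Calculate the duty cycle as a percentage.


DC = 3.0e-6 * 2675 * 100 = 0.8%

0.8%


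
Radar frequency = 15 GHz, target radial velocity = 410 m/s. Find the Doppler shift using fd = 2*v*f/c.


fd = 2 * 410 * 15000000000.0 / 3e8 = 41000.0 Hz

41000.0 Hz


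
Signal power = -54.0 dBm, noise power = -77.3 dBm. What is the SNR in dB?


SNR = -54.0 - (-77.3) = 23.3 dB

23.3 dB


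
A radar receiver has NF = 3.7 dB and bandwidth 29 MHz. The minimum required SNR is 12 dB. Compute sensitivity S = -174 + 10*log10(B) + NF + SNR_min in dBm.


10*log10(29000000.0) = 74.62
S = -174 + 74.62 + 3.7 + 12 = -83.7 dBm

-83.7 dBm


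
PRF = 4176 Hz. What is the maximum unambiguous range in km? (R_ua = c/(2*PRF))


R_ua = 3e8 / (2 * 4176) = 35919.5 m = 35.9 km

35.9 km


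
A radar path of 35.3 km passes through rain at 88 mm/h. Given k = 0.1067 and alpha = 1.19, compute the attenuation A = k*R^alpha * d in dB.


gamma = 0.1067 * 88^1.19 = 21.983599 dB/km
A = 21.983599 * 35.3 = 776.02 dB

776.02 dB


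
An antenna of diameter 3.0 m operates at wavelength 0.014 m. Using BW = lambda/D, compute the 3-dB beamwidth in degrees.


BW_rad = 0.014 / 3.0 = 0.004667
BW_deg = 0.27 degrees

0.27 degrees


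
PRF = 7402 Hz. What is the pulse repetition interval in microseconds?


PRI = 1/7402 = 0.0001350986 s = 135.1 us

135.1 us


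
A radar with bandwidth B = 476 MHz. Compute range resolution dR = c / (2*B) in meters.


dR = 3e8 / (2 * 476000000.0) = 0.32 m

0.32 m


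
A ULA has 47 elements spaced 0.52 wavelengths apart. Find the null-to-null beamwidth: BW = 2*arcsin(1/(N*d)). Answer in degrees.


1/(N*d) = 1/(47*0.52) = 0.040917
BW = 2*arcsin(0.040917) = 4.7 degrees

4.7 degrees


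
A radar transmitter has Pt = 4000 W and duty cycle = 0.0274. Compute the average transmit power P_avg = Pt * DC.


P_avg = 4000 * 0.0274 = 109.6 W

109.6 W


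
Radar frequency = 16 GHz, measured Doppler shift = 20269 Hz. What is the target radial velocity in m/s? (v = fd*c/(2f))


v = 20269 * 3e8 / (2 * 16000000000.0) = 190.0 m/s

190.0 m/s


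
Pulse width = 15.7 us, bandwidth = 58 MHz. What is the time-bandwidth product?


TBP = 15.7 * 58 = 910.6

910.6


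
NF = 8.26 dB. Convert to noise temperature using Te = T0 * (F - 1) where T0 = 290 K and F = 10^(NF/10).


NF_lin = 10^(8.26/10) = 6.698846
Te = 290 * (6.698846 - 1) = 1652.7 K

1652.7 K


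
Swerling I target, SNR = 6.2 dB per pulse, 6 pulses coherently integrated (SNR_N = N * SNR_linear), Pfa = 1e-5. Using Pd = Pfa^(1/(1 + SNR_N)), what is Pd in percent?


SNR_lin = 10^(6.2/10) = 4.16869
SNR_N = 6 * 4.16869 = 25.01214
1/(1 + SNR_N) = 1/26.01214 = 0.0384436
Pd = (1e-5)^0.0384436 = 0.64237
Pd = 64.2%

64.2%


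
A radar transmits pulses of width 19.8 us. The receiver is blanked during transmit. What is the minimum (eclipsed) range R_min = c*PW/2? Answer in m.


R_min = 3e8 * 19.8e-6 / 2 = 2970.0 m

2970.0 m


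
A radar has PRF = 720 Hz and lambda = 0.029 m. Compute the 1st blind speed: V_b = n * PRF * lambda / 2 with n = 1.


V_blind = 1 * 720 * 0.029 / 2 = 10.4 m/s

10.4 m/s


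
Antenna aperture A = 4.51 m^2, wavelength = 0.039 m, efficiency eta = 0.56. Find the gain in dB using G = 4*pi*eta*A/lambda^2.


G_linear = 4*pi*0.56*4.51/0.039^2 = 20866.29
G_dB = 10*log10(20866.29) = 43.2 dB

43.2 dB


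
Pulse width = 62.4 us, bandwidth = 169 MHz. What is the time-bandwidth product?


TBP = 62.4 * 169 = 10545.6

10545.6


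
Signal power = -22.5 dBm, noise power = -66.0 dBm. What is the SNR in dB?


SNR = -22.5 - (-66.0) = 43.5 dB

43.5 dB


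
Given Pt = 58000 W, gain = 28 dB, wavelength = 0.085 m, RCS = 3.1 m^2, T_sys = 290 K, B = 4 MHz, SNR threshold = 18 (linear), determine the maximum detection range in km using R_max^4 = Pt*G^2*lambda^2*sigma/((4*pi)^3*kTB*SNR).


G_lin = 10^(28/10) = 630.957344
R^4 = 58000 * 630.957344^2 * 0.085^2 * 3.1 / ((4*pi)^3 * 1.38e-23 * 290 * 4000000.0 * 18)
R^4 = 9.04458e17 m^4
R_max = (9.04458e17)^(1/4) = 30838.8 m = 30.8 km

30.8 km


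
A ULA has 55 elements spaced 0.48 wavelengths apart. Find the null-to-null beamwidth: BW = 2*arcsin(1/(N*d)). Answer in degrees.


1/(N*d) = 1/(55*0.48) = 0.037879
BW = 2*arcsin(0.037879) = 4.3 degrees

4.3 degrees


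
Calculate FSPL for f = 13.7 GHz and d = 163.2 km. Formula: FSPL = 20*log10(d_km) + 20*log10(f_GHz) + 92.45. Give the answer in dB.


20*log10(163.2) = 44.25
20*log10(13.7) = 22.73
FSPL = 159.4 dB

159.4 dB


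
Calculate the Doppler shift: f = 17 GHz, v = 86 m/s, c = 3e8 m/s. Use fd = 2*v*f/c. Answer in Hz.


fd = 2 * 86 * 17000000000.0 / 3e8 = 9746.7 Hz

9746.7 Hz


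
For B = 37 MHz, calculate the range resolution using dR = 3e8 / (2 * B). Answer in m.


dR = 3e8 / (2 * 37000000.0) = 4.05 m

4.05 m


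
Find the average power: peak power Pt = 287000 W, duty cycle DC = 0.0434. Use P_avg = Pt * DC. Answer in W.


P_avg = 287000 * 0.0434 = 12455.8 W

12455.8 W


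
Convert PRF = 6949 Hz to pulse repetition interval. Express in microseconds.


PRI = 1/6949 = 0.0001439056 s = 143.9 us

143.9 us


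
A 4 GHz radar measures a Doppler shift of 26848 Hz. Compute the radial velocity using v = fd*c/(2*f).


v = 26848 * 3e8 / (2 * 4000000000.0) = 1006.8 m/s

1006.8 m/s


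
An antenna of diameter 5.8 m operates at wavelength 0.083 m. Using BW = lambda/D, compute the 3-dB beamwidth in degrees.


BW_rad = 0.083 / 5.8 = 0.01431
BW_deg = 0.82 degrees

0.82 degrees


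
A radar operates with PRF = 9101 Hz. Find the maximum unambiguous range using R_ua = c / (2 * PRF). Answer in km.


R_ua = 3e8 / (2 * 9101) = 16481.7 m = 16.5 km

16.5 km


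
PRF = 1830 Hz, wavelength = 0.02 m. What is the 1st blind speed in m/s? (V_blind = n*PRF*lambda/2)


V_blind = 1 * 1830 * 0.02 / 2 = 18.3 m/s

18.3 m/s


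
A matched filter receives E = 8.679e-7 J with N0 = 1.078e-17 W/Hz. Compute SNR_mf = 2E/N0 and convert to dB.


SNR_lin = 2 * 8.679e-7 / 1.078e-17 = 1.61e11
SNR_dB = 10*log10(1.61e11) = 112.1 dB

112.1 dB


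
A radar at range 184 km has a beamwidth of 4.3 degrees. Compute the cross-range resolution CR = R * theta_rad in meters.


BW_rad = 0.075049158
CR = 184000 * 0.075049158 = 13809.0 m

13809.0 m


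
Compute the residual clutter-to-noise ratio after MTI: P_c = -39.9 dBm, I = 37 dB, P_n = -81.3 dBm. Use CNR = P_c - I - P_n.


CNR = -39.9 - 37 - (-81.3) = 4.4 dB

4.4 dB


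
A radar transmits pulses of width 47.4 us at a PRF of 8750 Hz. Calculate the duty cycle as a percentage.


DC = 47.4e-6 * 8750 * 100 = 41.48%

41.48%


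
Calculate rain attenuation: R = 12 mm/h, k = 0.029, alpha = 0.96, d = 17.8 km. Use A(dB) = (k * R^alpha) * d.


gamma = 0.029 * 12^0.96 = 0.315074 dB/km
A = 0.315074 * 17.8 = 5.61 dB

5.61 dB


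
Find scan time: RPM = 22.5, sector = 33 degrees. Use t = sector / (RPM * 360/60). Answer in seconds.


t = 33 / (22.5 * 360) * 60 = 0.24 s

0.24 s


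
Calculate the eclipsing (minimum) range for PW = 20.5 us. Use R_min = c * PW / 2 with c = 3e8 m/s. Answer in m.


R_min = 3e8 * 20.5e-6 / 2 = 3075.0 m

3075.0 m


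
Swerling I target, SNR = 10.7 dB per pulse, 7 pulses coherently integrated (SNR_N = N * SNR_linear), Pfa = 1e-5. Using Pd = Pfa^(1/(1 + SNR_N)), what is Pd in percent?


SNR_lin = 10^(10.7/10) = 11.74898
SNR_N = 7 * 11.74898 = 82.24286
1/(1 + SNR_N) = 1/83.24286 = 0.012013
Pd = (1e-5)^0.012013 = 0.87083
Pd = 87.1%

87.1%


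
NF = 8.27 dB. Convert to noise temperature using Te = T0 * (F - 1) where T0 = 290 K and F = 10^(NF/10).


NF_lin = 10^(8.27/10) = 6.714289
Te = 290 * (6.714289 - 1) = 1657.1 K

1657.1 K


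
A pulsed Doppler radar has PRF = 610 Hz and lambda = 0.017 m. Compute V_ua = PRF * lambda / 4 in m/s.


V_ua = 610 * 0.017 / 4 = 2.6 m/s

2.6 m/s


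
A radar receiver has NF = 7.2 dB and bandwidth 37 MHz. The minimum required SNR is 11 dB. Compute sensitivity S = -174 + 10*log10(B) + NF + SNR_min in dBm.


10*log10(37000000.0) = 75.68
S = -174 + 75.68 + 7.2 + 11 = -80.1 dBm

-80.1 dBm


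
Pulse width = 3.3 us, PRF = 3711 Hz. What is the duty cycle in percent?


DC = 3.3e-6 * 3711 * 100 = 1.22%

1.22%


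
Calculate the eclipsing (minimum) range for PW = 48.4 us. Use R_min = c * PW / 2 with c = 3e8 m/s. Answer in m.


R_min = 3e8 * 48.4e-6 / 2 = 7260.0 m

7260.0 m


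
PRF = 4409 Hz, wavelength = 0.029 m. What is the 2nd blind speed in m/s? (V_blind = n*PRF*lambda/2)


V_blind = 2 * 4409 * 0.029 / 2 = 127.9 m/s

127.9 m/s


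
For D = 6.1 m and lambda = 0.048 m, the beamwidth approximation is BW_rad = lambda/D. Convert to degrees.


BW_rad = 0.048 / 6.1 = 0.007869
BW_deg = 0.45 degrees

0.45 degrees


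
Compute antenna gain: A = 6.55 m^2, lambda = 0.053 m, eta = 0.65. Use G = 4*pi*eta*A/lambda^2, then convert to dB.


G_linear = 4*pi*0.65*6.55/0.053^2 = 19046.39
G_dB = 10*log10(19046.39) = 42.8 dB

42.8 dB


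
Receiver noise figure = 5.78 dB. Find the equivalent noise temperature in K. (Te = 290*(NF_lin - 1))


NF_lin = 10^(5.78/10) = 3.784426
Te = 290 * (3.784426 - 1) = 807.5 K

807.5 K


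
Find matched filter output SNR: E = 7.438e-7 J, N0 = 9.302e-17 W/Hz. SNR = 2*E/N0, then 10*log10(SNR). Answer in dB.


SNR_lin = 2 * 7.438e-7 / 9.302e-17 = 1.599e10
SNR_dB = 10*log10(1.599e10) = 102.0 dB

102.0 dB


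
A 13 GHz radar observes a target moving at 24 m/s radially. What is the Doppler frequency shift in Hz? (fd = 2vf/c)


fd = 2 * 24 * 13000000000.0 / 3e8 = 2080.0 Hz

2080.0 Hz


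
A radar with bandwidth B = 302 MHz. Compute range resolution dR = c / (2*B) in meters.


dR = 3e8 / (2 * 302000000.0) = 0.5 m

0.5 m


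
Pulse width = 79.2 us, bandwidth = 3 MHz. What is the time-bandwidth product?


TBP = 79.2 * 3 = 237.6

237.6


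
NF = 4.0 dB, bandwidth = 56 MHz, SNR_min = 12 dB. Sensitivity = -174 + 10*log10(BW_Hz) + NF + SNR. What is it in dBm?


10*log10(56000000.0) = 77.48
S = -174 + 77.48 + 4.0 + 12 = -80.5 dBm

-80.5 dBm


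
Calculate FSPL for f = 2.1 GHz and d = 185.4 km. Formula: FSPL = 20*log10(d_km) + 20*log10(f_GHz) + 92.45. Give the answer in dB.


20*log10(185.4) = 45.36
20*log10(2.1) = 6.44
FSPL = 144.3 dB

144.3 dB


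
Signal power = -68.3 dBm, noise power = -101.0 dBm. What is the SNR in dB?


SNR = -68.3 - (-101.0) = 32.7 dB

32.7 dB


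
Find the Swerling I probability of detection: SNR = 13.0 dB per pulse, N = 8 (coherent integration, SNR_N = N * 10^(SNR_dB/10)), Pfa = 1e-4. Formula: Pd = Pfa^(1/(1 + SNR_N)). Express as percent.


SNR_lin = 10^(13.0/10) = 19.95262
SNR_N = 8 * 19.95262 = 159.62096
1/(1 + SNR_N) = 1/160.62096 = 0.0062258
Pd = (1e-4)^0.0062258 = 0.94427
Pd = 94.4%

94.4%


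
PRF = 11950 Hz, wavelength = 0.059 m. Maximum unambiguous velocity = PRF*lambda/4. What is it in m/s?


V_ua = 11950 * 0.059 / 4 = 176.3 m/s

176.3 m/s


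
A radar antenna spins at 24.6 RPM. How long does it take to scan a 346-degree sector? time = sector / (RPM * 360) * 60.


t = 346 / (24.6 * 360) * 60 = 2.34 s

2.34 s


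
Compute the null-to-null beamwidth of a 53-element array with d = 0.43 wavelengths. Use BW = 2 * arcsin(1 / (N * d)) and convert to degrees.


1/(N*d) = 1/(53*0.43) = 0.043879
BW = 2*arcsin(0.043879) = 5.0 degrees

5.0 degrees


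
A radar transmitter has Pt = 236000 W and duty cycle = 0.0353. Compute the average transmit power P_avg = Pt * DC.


P_avg = 236000 * 0.0353 = 8330.8 W

8330.8 W


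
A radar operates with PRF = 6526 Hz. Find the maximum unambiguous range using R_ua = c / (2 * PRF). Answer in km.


R_ua = 3e8 / (2 * 6526) = 22985.0 m = 23.0 km

23.0 km


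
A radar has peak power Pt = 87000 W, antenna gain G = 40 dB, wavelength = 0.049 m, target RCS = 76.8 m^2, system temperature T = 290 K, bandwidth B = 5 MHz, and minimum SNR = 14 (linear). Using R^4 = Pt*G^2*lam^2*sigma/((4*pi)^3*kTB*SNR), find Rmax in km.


G_lin = 10^(40/10) = 10000.0
R^4 = 87000 * 10000.0^2 * 0.049^2 * 76.8 / ((4*pi)^3 * 1.38e-23 * 290 * 5000000.0 * 14)
R^4 = 2.88581e21 m^4
R_max = (2.88581e21)^(1/4) = 231775.2 m = 231.8 km

231.8 km


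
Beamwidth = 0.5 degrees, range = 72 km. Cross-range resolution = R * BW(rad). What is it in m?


BW_rad = 0.008726646
CR = 72000 * 0.008726646 = 628.3 m

628.3 m


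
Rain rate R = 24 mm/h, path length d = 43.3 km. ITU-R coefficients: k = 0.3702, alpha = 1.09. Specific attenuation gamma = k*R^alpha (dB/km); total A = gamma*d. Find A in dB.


gamma = 0.3702 * 24^1.09 = 11.826784 dB/km
A = 11.826784 * 43.3 = 512.1 dB

512.1 dB


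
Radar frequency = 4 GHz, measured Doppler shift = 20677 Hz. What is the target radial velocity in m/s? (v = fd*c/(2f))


v = 20677 * 3e8 / (2 * 4000000000.0) = 775.4 m/s

775.4 m/s


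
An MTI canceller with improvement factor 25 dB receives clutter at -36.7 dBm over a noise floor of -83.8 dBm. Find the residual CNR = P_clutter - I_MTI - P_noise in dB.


CNR = -36.7 - 25 - (-83.8) = 22.1 dB

22.1 dB


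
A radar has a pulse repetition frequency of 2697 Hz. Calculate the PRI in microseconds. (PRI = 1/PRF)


PRI = 1/2697 = 0.0003707824 s = 370.8 us

370.8 us


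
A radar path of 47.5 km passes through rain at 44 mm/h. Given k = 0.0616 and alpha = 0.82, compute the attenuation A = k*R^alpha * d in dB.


gamma = 0.0616 * 44^0.82 = 1.371551 dB/km
A = 1.371551 * 47.5 = 65.15 dB

65.15 dB


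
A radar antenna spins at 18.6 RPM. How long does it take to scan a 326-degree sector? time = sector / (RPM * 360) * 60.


t = 326 / (18.6 * 360) * 60 = 2.92 s

2.92 s


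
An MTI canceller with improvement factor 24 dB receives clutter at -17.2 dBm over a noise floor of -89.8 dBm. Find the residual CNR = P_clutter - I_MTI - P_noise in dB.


CNR = -17.2 - 24 - (-89.8) = 48.6 dB

48.6 dB


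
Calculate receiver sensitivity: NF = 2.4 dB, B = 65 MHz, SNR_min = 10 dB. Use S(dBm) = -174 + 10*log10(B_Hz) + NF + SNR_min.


10*log10(65000000.0) = 78.13
S = -174 + 78.13 + 2.4 + 10 = -83.5 dBm

-83.5 dBm


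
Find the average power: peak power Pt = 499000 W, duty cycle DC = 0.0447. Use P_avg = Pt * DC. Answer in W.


P_avg = 499000 * 0.0447 = 22305.3 W

22305.3 W


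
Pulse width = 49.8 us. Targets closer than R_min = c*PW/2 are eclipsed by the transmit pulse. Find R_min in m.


R_min = 3e8 * 49.8e-6 / 2 = 7470.0 m

7470.0 m


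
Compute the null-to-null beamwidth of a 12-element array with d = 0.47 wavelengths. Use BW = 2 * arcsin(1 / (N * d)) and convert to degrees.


1/(N*d) = 1/(12*0.47) = 0.177305
BW = 2*arcsin(0.177305) = 20.4 degrees

20.4 degrees


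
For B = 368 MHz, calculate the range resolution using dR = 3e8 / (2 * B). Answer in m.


dR = 3e8 / (2 * 368000000.0) = 0.41 m

0.41 m


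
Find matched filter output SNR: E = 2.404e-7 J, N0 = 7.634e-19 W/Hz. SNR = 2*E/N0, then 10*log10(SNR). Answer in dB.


SNR_lin = 2 * 2.404e-7 / 7.634e-19 = 6.298e11
SNR_dB = 10*log10(6.298e11) = 118.0 dB

118.0 dB


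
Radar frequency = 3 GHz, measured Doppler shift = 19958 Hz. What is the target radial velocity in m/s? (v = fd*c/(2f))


v = 19958 * 3e8 / (2 * 3000000000.0) = 997.9 m/s

997.9 m/s


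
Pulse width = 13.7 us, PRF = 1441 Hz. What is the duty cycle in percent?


DC = 13.7e-6 * 1441 * 100 = 1.97%

1.97%


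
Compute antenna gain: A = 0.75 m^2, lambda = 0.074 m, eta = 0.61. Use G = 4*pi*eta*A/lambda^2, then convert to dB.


G_linear = 4*pi*0.61*0.75/0.074^2 = 1049.87
G_dB = 10*log10(1049.87) = 30.2 dB

30.2 dB


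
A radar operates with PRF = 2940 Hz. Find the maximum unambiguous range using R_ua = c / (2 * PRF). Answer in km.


R_ua = 3e8 / (2 * 2940) = 51020.4 m = 51.0 km

51.0 km


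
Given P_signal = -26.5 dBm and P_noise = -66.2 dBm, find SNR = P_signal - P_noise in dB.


SNR = -26.5 - (-66.2) = 39.7 dB

39.7 dB


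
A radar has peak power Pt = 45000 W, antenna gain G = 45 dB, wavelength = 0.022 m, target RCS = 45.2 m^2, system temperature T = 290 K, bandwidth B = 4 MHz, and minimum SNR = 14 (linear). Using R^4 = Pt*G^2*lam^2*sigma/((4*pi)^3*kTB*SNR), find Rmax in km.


G_lin = 10^(45/10) = 31622.776602
R^4 = 45000 * 31622.776602^2 * 0.022^2 * 45.2 / ((4*pi)^3 * 1.38e-23 * 290 * 4000000.0 * 14)
R^4 = 2.21361e21 m^4
R_max = (2.21361e21)^(1/4) = 216907.9 m = 216.9 km

216.9 km


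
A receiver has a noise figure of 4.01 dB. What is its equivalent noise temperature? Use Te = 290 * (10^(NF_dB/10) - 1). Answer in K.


NF_lin = 10^(4.01/10) = 2.517677
Te = 290 * (2.517677 - 1) = 440.1 K

440.1 K


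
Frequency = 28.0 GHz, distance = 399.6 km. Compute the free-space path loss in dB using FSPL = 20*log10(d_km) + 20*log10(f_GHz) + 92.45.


20*log10(399.6) = 52.03
20*log10(28.0) = 28.94
FSPL = 173.4 dB

173.4 dB


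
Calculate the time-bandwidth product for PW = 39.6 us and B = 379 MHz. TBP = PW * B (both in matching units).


TBP = 39.6 * 379 = 15008.4

15008.4


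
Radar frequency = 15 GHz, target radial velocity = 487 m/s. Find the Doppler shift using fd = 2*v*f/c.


fd = 2 * 487 * 15000000000.0 / 3e8 = 48700.0 Hz

48700.0 Hz


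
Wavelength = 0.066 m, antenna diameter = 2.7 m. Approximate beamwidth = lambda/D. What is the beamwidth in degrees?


BW_rad = 0.066 / 2.7 = 0.024444
BW_deg = 1.4 degrees

1.4 degrees


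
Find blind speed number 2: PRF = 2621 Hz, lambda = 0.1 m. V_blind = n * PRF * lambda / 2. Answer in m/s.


V_blind = 2 * 2621 * 0.1 / 2 = 262.1 m/s

262.1 m/s


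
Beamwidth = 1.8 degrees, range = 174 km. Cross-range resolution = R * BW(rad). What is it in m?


BW_rad = 0.031415927
CR = 174000 * 0.031415927 = 5466.4 m

5466.4 m


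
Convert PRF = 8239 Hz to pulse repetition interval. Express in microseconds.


PRI = 1/8239 = 0.000121374 s = 121.4 us

121.4 us


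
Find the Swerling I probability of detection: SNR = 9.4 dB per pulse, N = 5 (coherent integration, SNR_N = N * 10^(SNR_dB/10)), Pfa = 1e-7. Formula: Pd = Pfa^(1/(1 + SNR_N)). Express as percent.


SNR_lin = 10^(9.4/10) = 8.70964
SNR_N = 5 * 8.70964 = 43.5482
1/(1 + SNR_N) = 1/44.5482 = 0.0224476
Pd = (1e-7)^0.0224476 = 0.69641
Pd = 69.6%

69.6%


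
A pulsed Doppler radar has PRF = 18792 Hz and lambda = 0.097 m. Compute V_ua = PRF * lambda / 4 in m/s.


V_ua = 18792 * 0.097 / 4 = 455.7 m/s

455.7 m/s


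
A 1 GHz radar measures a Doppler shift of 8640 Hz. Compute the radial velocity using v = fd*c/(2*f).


v = 8640 * 3e8 / (2 * 1000000000.0) = 1296.0 m/s

1296.0 m/s


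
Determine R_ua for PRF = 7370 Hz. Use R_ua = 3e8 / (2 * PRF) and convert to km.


R_ua = 3e8 / (2 * 7370) = 20352.8 m = 20.4 km

20.4 km


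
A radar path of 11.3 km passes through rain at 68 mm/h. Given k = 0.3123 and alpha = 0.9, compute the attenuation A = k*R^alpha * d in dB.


gamma = 0.3123 * 68^0.9 = 13.926116 dB/km
A = 13.926116 * 11.3 = 157.37 dB

157.37 dB


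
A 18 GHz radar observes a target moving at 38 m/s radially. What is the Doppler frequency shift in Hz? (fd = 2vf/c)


fd = 2 * 38 * 18000000000.0 / 3e8 = 4560.0 Hz

4560.0 Hz


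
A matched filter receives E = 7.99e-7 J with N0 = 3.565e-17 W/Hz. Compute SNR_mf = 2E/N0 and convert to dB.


SNR_lin = 2 * 7.99e-7 / 3.565e-17 = 4.482e10
SNR_dB = 10*log10(4.482e10) = 106.5 dB

106.5 dB


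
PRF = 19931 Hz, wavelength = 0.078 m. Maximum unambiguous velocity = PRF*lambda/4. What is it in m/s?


V_ua = 19931 * 0.078 / 4 = 388.7 m/s

388.7 m/s


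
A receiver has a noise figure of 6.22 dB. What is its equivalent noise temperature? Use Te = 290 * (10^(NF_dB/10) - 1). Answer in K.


NF_lin = 10^(6.22/10) = 4.187936
Te = 290 * (4.187936 - 1) = 924.5 K

924.5 K


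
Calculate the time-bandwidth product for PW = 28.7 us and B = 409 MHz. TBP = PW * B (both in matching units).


TBP = 28.7 * 409 = 11738.3

11738.3


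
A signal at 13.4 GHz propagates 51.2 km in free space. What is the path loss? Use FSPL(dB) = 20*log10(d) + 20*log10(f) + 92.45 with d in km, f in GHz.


20*log10(51.2) = 34.19
20*log10(13.4) = 22.54
FSPL = 149.2 dB

149.2 dB


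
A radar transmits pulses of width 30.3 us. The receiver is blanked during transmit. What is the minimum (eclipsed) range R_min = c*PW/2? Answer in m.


R_min = 3e8 * 30.3e-6 / 2 = 4545.0 m

4545.0 m


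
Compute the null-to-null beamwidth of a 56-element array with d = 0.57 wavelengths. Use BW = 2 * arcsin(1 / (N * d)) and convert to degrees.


1/(N*d) = 1/(56*0.57) = 0.031328
BW = 2*arcsin(0.031328) = 3.6 degrees

3.6 degrees


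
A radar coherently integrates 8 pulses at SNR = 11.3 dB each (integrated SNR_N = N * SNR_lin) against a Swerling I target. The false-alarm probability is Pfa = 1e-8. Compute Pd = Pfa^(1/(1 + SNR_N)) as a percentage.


SNR_lin = 10^(11.3/10) = 13.48963
SNR_N = 8 * 13.48963 = 107.91704
1/(1 + SNR_N) = 1/108.91704 = 0.0091813
Pd = (1e-8)^0.0091813 = 0.8444
Pd = 84.4%

84.4%


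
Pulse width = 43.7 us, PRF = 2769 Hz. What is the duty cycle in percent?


DC = 43.7e-6 * 2769 * 100 = 12.1%

12.1%


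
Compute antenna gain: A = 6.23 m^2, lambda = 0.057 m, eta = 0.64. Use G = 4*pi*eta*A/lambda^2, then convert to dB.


G_linear = 4*pi*0.64*6.23/0.057^2 = 15421.56
G_dB = 10*log10(15421.56) = 41.9 dB

41.9 dB


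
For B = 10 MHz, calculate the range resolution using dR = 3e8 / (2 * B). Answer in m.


dR = 3e8 / (2 * 10000000.0) = 15.0 m

15.0 m


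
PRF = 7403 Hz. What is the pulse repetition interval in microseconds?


PRI = 1/7403 = 0.0001350804 s = 135.1 us

135.1 us


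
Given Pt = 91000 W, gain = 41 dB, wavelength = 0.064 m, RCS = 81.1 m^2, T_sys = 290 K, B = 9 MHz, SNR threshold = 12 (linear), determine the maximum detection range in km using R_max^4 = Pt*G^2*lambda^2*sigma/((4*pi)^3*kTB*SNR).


G_lin = 10^(41/10) = 12589.254118
R^4 = 91000 * 12589.254118^2 * 0.064^2 * 81.1 / ((4*pi)^3 * 1.38e-23 * 290 * 9000000.0 * 12)
R^4 = 5.58588e21 m^4
R_max = (5.58588e21)^(1/4) = 273383.9 m = 273.4 km

273.4 km


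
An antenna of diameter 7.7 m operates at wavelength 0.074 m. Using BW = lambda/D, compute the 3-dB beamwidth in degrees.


BW_rad = 0.074 / 7.7 = 0.00961
BW_deg = 0.55 degrees

0.55 degrees


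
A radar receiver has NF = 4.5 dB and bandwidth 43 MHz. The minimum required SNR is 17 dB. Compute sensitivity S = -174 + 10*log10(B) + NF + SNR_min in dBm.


10*log10(43000000.0) = 76.33
S = -174 + 76.33 + 4.5 + 17 = -76.2 dBm

-76.2 dBm


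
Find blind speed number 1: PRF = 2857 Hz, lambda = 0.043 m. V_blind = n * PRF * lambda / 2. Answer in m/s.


V_blind = 1 * 2857 * 0.043 / 2 = 61.4 m/s

61.4 m/s


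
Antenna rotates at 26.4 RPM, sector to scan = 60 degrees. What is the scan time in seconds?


t = 60 / (26.4 * 360) * 60 = 0.38 s

0.38 s


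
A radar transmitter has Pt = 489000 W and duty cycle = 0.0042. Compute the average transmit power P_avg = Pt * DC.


P_avg = 489000 * 0.0042 = 2053.8 W

2053.8 W


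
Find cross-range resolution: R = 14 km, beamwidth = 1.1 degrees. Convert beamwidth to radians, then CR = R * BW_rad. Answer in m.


BW_rad = 0.019198622
CR = 14000 * 0.019198622 = 268.8 m

268.8 m


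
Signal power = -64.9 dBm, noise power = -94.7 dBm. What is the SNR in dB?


SNR = -64.9 - (-94.7) = 29.8 dB

29.8 dB


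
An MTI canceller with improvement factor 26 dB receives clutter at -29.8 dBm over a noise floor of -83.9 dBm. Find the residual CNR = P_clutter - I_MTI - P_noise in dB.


CNR = -29.8 - 26 - (-83.9) = 28.1 dB

28.1 dB


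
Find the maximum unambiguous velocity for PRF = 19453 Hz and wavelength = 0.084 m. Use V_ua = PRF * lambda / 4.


V_ua = 19453 * 0.084 / 4 = 408.5 m/s

408.5 m/s


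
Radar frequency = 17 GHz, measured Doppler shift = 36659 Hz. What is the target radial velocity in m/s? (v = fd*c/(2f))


v = 36659 * 3e8 / (2 * 17000000000.0) = 323.5 m/s

323.5 m/s


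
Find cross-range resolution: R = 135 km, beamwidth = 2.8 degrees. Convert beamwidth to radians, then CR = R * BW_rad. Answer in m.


BW_rad = 0.048869219
CR = 135000 * 0.048869219 = 6597.3 m

6597.3 m


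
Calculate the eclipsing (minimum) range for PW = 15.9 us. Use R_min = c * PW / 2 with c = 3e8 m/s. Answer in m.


R_min = 3e8 * 15.9e-6 / 2 = 2385.0 m

2385.0 m


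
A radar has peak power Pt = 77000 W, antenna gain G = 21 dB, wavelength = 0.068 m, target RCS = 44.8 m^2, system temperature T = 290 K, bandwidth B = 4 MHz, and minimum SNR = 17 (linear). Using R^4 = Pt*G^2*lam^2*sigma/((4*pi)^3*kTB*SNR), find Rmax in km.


G_lin = 10^(21/10) = 125.892541
R^4 = 77000 * 125.892541^2 * 0.068^2 * 44.8 / ((4*pi)^3 * 1.38e-23 * 290 * 4000000.0 * 17)
R^4 = 4.68135e17 m^4
R_max = (4.68135e17)^(1/4) = 26157.3 m = 26.2 km

26.2 km


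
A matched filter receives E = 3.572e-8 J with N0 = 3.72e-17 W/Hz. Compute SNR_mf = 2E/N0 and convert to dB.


SNR_lin = 2 * 3.572e-8 / 3.72e-17 = 1.92e9
SNR_dB = 10*log10(1.92e9) = 92.8 dB

92.8 dB


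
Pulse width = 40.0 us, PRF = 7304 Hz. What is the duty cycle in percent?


DC = 40.0e-6 * 7304 * 100 = 29.22%

29.22%


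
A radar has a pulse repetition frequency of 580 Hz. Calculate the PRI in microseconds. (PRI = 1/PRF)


PRI = 1/580 = 0.0017241379 s = 1724.1 us

1724.1 us


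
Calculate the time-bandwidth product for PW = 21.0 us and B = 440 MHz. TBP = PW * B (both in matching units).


TBP = 21.0 * 440 = 9240.0

9240.0


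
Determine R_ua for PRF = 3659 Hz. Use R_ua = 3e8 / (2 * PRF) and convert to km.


R_ua = 3e8 / (2 * 3659) = 40994.8 m = 41.0 km

41.0 km


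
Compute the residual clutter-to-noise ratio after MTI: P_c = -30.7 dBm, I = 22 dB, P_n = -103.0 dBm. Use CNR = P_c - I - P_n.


CNR = -30.7 - 22 - (-103.0) = 50.3 dB

50.3 dB


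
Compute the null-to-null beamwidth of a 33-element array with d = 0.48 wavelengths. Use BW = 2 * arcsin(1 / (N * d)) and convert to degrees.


1/(N*d) = 1/(33*0.48) = 0.063131
BW = 2*arcsin(0.063131) = 7.2 degrees

7.2 degrees


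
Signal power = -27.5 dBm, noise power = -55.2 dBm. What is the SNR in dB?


SNR = -27.5 - (-55.2) = 27.7 dB

27.7 dB


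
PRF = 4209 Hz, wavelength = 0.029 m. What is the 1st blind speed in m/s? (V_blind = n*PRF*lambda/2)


V_blind = 1 * 4209 * 0.029 / 2 = 61.0 m/s

61.0 m/s


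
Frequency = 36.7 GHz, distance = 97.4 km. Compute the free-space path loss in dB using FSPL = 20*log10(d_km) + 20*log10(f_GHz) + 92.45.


20*log10(97.4) = 39.77
20*log10(36.7) = 31.29
FSPL = 163.5 dB

163.5 dB


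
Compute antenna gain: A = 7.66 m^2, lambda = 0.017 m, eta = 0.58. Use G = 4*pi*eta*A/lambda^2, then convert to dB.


G_linear = 4*pi*0.58*7.66/0.017^2 = 193182.95
G_dB = 10*log10(193182.95) = 52.9 dB

52.9 dB


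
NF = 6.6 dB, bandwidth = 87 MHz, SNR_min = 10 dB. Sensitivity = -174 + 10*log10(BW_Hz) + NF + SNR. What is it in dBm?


10*log10(87000000.0) = 79.4
S = -174 + 79.4 + 6.6 + 10 = -78.0 dBm

-78.0 dBm


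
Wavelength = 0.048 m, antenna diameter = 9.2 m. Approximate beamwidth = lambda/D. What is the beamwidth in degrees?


BW_rad = 0.048 / 9.2 = 0.005217
BW_deg = 0.3 degrees

0.3 degrees


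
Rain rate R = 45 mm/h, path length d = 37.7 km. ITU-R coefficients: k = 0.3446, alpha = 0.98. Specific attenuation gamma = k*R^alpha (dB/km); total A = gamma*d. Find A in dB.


gamma = 0.3446 * 45^0.98 = 14.370224 dB/km
A = 14.370224 * 37.7 = 541.76 dB

541.76 dB


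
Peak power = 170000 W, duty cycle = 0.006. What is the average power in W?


P_avg = 170000 * 0.006 = 1020.0 W

1020.0 W


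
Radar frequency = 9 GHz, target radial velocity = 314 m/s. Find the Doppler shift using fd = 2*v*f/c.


fd = 2 * 314 * 9000000000.0 / 3e8 = 18840.0 Hz

18840.0 Hz


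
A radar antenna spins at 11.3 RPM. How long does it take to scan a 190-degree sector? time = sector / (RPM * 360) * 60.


t = 190 / (11.3 * 360) * 60 = 2.8 s

2.8 s


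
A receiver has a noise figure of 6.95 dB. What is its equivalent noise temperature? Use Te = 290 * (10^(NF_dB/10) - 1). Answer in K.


NF_lin = 10^(6.95/10) = 4.954502
Te = 290 * (4.954502 - 1) = 1146.8 K

1146.8 K


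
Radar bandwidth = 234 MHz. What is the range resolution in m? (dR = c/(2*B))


dR = 3e8 / (2 * 234000000.0) = 0.64 m

0.64 m


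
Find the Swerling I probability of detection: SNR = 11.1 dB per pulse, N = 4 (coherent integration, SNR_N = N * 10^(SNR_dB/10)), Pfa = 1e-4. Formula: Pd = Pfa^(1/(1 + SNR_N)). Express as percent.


SNR_lin = 10^(11.1/10) = 12.8825
SNR_N = 4 * 12.8825 = 51.53
1/(1 + SNR_N) = 1/52.53 = 0.0190367
Pd = (1e-4)^0.0190367 = 0.83918
Pd = 83.9%

83.9%


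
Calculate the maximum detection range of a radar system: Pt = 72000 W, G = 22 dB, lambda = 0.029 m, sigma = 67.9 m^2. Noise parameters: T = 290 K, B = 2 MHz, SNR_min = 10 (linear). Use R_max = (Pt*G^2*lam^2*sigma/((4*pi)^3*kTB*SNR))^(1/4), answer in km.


G_lin = 10^(22/10) = 158.489319
R^4 = 72000 * 158.489319^2 * 0.029^2 * 67.9 / ((4*pi)^3 * 1.38e-23 * 290 * 2000000.0 * 10)
R^4 = 6.50222e17 m^4
R_max = (6.50222e17)^(1/4) = 28396.5 m = 28.4 km

28.4 km


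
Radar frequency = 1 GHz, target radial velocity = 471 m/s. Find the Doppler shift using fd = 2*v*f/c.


fd = 2 * 471 * 1000000000.0 / 3e8 = 3140.0 Hz

3140.0 Hz


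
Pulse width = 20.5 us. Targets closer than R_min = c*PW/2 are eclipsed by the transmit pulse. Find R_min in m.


R_min = 3e8 * 20.5e-6 / 2 = 3075.0 m

3075.0 m


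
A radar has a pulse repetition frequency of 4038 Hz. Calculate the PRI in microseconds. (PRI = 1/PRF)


PRI = 1/4038 = 0.0002476474 s = 247.6 us

247.6 us


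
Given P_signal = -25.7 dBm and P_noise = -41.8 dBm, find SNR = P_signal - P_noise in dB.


SNR = -25.7 - (-41.8) = 16.1 dB

16.1 dB


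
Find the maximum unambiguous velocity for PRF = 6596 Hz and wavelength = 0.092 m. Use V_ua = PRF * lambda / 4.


V_ua = 6596 * 0.092 / 4 = 151.7 m/s

151.7 m/s


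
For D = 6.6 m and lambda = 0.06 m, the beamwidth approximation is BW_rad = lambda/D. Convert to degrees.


BW_rad = 0.06 / 6.6 = 0.009091
BW_deg = 0.52 degrees

0.52 degrees


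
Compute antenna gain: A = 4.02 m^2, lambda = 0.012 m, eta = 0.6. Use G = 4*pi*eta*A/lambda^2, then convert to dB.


G_linear = 4*pi*0.6*4.02/0.012^2 = 210486.71
G_dB = 10*log10(210486.71) = 53.2 dB

53.2 dB


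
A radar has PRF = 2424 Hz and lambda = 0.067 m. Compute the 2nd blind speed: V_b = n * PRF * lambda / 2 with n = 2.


V_blind = 2 * 2424 * 0.067 / 2 = 162.4 m/s

162.4 m/s


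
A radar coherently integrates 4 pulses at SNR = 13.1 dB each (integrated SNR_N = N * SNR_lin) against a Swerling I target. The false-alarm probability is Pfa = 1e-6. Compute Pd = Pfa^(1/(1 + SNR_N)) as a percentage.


SNR_lin = 10^(13.1/10) = 20.41738
SNR_N = 4 * 20.41738 = 81.66952
1/(1 + SNR_N) = 1/82.66952 = 0.0120964
Pd = (1e-6)^0.0120964 = 0.8461
Pd = 84.6%

84.6%


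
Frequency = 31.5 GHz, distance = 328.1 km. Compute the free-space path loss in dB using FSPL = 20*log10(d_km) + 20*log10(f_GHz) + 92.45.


20*log10(328.1) = 50.32
20*log10(31.5) = 29.97
FSPL = 172.7 dB

172.7 dB


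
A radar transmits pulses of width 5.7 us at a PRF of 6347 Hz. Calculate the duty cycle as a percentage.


DC = 5.7e-6 * 6347 * 100 = 3.62%

3.62%


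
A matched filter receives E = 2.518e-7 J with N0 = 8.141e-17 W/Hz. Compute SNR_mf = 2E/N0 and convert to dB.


SNR_lin = 2 * 2.518e-7 / 8.141e-17 = 6.186e9
SNR_dB = 10*log10(6.186e9) = 97.9 dB

97.9 dB


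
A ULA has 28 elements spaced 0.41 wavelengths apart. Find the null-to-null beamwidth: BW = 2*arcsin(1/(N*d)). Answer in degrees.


1/(N*d) = 1/(28*0.41) = 0.087108
BW = 2*arcsin(0.087108) = 10.0 degrees

10.0 degrees


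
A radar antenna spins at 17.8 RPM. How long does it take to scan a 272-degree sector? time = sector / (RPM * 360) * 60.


t = 272 / (17.8 * 360) * 60 = 2.55 s

2.55 s


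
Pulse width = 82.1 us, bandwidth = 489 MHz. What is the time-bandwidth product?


TBP = 82.1 * 489 = 40146.9

40146.9


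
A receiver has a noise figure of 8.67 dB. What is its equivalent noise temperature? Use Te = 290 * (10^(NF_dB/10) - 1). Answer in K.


NF_lin = 10^(8.67/10) = 7.362071
Te = 290 * (7.362071 - 1) = 1845.0 K

1845.0 K


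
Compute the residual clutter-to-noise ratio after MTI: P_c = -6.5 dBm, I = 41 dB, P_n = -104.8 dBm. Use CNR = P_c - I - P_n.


CNR = -6.5 - 41 - (-104.8) = 57.3 dB

57.3 dB


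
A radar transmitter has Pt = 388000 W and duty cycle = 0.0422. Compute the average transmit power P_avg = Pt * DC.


P_avg = 388000 * 0.0422 = 16373.6 W

16373.6 W


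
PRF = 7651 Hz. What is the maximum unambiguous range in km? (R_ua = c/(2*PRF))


R_ua = 3e8 / (2 * 7651) = 19605.3 m = 19.6 km

19.6 km


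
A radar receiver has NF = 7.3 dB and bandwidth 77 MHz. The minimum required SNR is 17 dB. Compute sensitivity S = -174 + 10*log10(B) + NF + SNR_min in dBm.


10*log10(77000000.0) = 78.86
S = -174 + 78.86 + 7.3 + 17 = -70.8 dBm

-70.8 dBm


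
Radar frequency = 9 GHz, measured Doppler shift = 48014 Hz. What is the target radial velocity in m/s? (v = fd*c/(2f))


v = 48014 * 3e8 / (2 * 9000000000.0) = 800.2 m/s

800.2 m/s


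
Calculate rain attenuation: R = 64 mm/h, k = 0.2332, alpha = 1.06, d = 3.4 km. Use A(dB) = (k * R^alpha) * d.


gamma = 0.2332 * 64^1.06 = 19.154875 dB/km
A = 19.154875 * 3.4 = 65.13 dB

65.13 dB


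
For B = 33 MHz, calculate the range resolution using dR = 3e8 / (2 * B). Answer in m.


dR = 3e8 / (2 * 33000000.0) = 4.55 m

4.55 m


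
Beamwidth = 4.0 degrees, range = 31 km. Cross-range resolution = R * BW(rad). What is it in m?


BW_rad = 0.06981317
CR = 31000 * 0.06981317 = 2164.2 m

2164.2 m


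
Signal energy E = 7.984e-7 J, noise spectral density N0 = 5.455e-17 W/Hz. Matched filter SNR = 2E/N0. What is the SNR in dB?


SNR_lin = 2 * 7.984e-7 / 5.455e-17 = 2.927e10
SNR_dB = 10*log10(2.927e10) = 104.7 dB

104.7 dB


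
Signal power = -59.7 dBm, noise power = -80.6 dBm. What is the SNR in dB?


SNR = -59.7 - (-80.6) = 20.9 dB

20.9 dB
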